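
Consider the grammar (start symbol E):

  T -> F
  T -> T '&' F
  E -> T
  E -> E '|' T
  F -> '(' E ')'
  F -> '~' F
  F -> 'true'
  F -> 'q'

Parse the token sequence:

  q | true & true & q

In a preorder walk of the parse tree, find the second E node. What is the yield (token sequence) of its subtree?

[E [E [T [F q]]] | [T [T [T [F true]] & [F true]] & [F q]]]

q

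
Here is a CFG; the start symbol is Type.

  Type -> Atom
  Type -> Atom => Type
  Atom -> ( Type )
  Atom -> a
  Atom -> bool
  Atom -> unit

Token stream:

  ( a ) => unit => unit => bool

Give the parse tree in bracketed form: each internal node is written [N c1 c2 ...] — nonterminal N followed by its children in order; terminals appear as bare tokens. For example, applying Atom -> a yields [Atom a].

Type
Atom => Type
( Type ) => Type
( Atom ) => Type
( a ) => Type
( a ) => Atom => Type
( a ) => unit => Type
( a ) => unit => Atom => Type
( a ) => unit => unit => Type
( a ) => unit => unit => Atom
( a ) => unit => unit => bool

[Type [Atom ( [Type [Atom a]] )] => [Type [Atom unit] => [Type [Atom unit] => [Type [Atom bool]]]]]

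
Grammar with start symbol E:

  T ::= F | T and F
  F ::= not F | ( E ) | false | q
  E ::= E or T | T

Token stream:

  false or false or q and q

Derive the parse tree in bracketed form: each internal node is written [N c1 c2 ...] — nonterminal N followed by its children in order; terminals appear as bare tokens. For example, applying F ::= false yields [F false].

E
E or T
E or T or T
T or T or T
F or T or T
false or T or T
false or F or T
false or false or T
false or false or T and F
false or false or F and F
false or false or q and F
false or false or q and q

[E [E [E [T [F false]]] or [T [F false]]] or [T [T [F q]] and [F q]]]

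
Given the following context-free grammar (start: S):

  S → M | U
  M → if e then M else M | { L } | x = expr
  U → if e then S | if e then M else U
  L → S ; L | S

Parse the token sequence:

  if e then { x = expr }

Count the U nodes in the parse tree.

[S [U if e then [S [M { [L [S [M x = expr]]] }]]]]

1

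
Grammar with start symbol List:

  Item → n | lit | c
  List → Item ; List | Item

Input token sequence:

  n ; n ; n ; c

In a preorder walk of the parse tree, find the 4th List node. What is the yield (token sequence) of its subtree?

[List [Item n] ; [List [Item n] ; [List [Item n] ; [List [Item c]]]]]

c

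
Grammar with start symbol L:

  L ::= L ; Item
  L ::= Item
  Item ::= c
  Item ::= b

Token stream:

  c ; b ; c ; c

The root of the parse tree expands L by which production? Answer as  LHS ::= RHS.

[L [L [L [L [Item c]] ; [Item b]] ; [Item c]] ; [Item c]]

L ::= L ; Item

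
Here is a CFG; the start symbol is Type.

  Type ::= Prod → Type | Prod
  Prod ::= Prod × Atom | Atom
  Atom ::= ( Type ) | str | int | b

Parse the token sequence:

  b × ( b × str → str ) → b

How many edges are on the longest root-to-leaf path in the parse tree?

[Type [Prod [Prod [Atom b]] × [Atom ( [Type [Prod [Prod [Atom b]] × [Atom str]] → [Type [Prod [Atom str]]]] )]] → [Type [Prod [Atom b]]]]

7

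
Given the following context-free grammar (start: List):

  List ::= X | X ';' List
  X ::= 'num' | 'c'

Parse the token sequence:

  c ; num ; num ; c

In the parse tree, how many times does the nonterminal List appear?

[List [X c] ; [List [X num] ; [List [X num] ; [List [X c]]]]]

4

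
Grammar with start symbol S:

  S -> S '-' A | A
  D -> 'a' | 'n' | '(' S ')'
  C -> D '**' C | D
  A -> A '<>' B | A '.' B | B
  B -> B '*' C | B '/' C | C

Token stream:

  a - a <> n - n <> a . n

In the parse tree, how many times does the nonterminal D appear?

6

[S [S [S [A [B [C [D a]]]]] - [A [A [B [C [D a]]]] <> [B [C [D n]]]]] - [A [A [A [B [C [D n]]]] <> [B [C [D a]]]] . [B [C [D n]]]]]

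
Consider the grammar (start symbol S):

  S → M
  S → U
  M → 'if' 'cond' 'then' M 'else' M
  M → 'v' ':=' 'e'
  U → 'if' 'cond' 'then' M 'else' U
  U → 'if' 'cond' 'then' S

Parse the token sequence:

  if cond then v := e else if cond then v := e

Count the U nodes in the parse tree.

[S [U if cond then [M v := e] else [U if cond then [S [M v := e]]]]]

2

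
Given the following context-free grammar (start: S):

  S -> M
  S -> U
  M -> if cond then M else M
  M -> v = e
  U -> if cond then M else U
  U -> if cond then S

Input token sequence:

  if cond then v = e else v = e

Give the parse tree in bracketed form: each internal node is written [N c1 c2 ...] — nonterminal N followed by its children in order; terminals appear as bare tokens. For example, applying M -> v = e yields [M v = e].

[S [M if cond then [M v = e] else [M v = e]]]

S
M
if cond then M else M
if cond then v = e else M
if cond then v = e else v = e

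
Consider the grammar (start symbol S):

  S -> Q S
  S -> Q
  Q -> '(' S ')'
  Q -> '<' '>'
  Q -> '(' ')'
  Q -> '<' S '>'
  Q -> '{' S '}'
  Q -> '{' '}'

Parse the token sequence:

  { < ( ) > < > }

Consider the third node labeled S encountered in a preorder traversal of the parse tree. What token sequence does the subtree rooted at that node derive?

[S [Q { [S [Q < [S [Q ( )]] >] [S [Q < >]]] }]]

( )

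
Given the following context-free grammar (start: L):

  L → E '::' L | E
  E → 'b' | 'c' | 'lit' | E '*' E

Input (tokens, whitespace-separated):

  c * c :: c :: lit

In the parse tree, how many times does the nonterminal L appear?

[L [E [E c] * [E c]] :: [L [E c] :: [L [E lit]]]]

3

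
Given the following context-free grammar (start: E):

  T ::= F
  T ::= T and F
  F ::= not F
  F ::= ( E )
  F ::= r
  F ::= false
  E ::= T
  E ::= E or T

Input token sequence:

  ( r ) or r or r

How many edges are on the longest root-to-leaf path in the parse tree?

[E [E [E [T [F ( [E [T [F r]]] )]]] or [T [F r]]] or [T [F r]]]

8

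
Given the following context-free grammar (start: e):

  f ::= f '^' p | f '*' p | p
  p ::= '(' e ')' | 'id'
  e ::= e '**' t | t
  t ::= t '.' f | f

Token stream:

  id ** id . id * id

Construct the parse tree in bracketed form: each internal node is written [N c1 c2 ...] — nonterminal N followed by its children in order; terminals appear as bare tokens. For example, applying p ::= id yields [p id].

[e [e [t [f [p id]]]] ** [t [t [f [p id]]] . [f [f [p id]] * [p id]]]]

e
e ** t
t ** t
f ** t
p ** t
id ** t
id ** t . f
id ** f . f
id ** p . f
id ** id . f
id ** id . f * p
id ** id . p * p
id ** id . id * p
id ** id . id * id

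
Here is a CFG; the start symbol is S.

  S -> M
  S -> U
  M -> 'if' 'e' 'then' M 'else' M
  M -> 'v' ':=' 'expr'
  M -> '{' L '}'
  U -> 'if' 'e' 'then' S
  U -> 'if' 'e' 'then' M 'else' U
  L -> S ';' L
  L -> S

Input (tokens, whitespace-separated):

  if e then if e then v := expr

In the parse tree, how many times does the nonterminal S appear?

[S [U if e then [S [U if e then [S [M v := expr]]]]]]

3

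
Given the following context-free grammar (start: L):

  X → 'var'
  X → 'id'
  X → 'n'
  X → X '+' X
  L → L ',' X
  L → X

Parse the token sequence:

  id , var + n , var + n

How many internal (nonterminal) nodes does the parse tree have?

[L [L [L [X id]] , [X [X var] + [X n]]] , [X [X var] + [X n]]]

10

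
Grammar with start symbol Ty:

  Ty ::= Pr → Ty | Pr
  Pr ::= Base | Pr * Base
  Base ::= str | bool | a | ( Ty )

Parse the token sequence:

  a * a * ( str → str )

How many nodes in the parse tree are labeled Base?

5

[Ty [Pr [Pr [Pr [Base a]] * [Base a]] * [Base ( [Ty [Pr [Base str]] → [Ty [Pr [Base str]]]] )]]]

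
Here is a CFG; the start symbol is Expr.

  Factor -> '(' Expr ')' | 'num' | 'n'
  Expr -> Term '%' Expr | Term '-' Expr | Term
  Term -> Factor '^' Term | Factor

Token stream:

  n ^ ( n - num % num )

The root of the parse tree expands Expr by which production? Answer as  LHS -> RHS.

[Expr [Term [Factor n] ^ [Term [Factor ( [Expr [Term [Factor n]] - [Expr [Term [Factor num]] % [Expr [Term [Factor num]]]]] )]]]]

Expr -> Term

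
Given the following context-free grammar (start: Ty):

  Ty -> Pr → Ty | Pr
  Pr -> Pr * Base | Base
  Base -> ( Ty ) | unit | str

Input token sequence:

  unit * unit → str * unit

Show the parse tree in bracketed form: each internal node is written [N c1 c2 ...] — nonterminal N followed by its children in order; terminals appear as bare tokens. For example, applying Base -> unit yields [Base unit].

[Ty [Pr [Pr [Base unit]] * [Base unit]] → [Ty [Pr [Pr [Base str]] * [Base unit]]]]

Ty
Pr → Ty
Pr * Base → Ty
Base * Base → Ty
unit * Base → Ty
unit * unit → Ty
unit * unit → Pr
unit * unit → Pr * Base
unit * unit → Base * Base
unit * unit → str * Base
unit * unit → str * unit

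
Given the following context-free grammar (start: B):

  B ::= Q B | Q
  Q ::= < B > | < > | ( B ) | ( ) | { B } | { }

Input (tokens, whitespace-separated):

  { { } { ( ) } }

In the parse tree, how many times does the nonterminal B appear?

4

[B [Q { [B [Q { }] [B [Q { [B [Q ( )]] }]]] }]]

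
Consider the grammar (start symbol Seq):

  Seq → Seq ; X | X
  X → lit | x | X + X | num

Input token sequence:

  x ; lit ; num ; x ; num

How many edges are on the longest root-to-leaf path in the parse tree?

[Seq [Seq [Seq [Seq [Seq [X x]] ; [X lit]] ; [X num]] ; [X x]] ; [X num]]

6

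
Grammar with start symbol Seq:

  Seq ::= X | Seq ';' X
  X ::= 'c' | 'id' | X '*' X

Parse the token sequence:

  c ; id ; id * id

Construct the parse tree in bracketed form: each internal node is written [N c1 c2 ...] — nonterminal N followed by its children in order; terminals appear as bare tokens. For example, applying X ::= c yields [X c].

Seq
Seq ; X
Seq ; X ; X
X ; X ; X
c ; X ; X
c ; id ; X
c ; id ; X * X
c ; id ; id * X
c ; id ; id * id

[Seq [Seq [Seq [X c]] ; [X id]] ; [X [X id] * [X id]]]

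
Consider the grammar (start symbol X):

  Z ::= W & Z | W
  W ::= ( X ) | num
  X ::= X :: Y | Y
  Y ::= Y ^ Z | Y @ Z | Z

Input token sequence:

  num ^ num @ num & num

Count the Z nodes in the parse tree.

[X [Y [Y [Y [Z [W num]]] ^ [Z [W num]]] @ [Z [W num] & [Z [W num]]]]]

4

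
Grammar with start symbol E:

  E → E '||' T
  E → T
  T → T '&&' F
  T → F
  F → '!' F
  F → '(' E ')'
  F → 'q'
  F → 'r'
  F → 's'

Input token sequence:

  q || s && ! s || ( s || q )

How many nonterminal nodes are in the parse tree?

[E [E [E [T [F q]]] || [T [T [F s]] && [F ! [F s]]]] || [T [F ( [E [E [T [F s]]] || [T [F q]]] )]]]

18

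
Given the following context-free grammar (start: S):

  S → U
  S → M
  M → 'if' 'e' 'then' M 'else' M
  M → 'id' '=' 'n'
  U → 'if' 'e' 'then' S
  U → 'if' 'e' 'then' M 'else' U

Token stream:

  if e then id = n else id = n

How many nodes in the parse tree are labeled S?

[S [M if e then [M id = n] else [M id = n]]]

1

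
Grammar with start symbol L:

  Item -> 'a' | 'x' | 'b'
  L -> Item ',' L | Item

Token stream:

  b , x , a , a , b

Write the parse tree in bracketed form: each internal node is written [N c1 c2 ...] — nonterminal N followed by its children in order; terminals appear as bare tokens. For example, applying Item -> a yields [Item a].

[L [Item b] , [L [Item x] , [L [Item a] , [L [Item a] , [L [Item b]]]]]]

L
Item , L
b , L
b , Item , L
b , x , L
b , x , Item , L
b , x , a , L
b , x , a , Item , L
b , x , a , a , L
b , x , a , a , Item
b , x , a , a , b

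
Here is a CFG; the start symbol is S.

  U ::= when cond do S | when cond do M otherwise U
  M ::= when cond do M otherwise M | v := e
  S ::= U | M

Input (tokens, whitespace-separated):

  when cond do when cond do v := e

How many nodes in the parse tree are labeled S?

3

[S [U when cond do [S [U when cond do [S [M v := e]]]]]]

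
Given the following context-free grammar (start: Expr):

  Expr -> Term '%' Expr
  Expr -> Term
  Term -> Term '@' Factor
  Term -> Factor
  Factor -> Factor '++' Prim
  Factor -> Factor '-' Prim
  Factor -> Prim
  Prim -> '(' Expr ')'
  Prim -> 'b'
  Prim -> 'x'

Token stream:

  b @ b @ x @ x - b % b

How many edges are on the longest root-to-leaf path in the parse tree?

7

[Expr [Term [Term [Term [Term [Factor [Prim b]]] @ [Factor [Prim b]]] @ [Factor [Prim x]]] @ [Factor [Factor [Prim x]] - [Prim b]]] % [Expr [Term [Factor [Prim b]]]]]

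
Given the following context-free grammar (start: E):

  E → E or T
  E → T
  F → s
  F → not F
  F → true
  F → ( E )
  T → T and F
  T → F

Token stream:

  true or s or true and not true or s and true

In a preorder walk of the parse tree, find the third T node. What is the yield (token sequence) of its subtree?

true and not true

[E [E [E [E [T [F true]]] or [T [F s]]] or [T [T [F true]] and [F not [F true]]]] or [T [T [F s]] and [F true]]]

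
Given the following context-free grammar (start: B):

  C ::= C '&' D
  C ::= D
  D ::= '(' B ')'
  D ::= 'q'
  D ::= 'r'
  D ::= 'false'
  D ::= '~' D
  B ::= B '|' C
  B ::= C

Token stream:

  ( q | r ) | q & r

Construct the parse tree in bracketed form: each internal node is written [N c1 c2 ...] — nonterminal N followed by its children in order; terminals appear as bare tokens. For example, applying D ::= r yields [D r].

[B [B [C [D ( [B [B [C [D q]]] | [C [D r]]] )]]] | [C [C [D q]] & [D r]]]

B
B | C
C | C
D | C
( B ) | C
( B | C ) | C
( C | C ) | C
( D | C ) | C
( q | C ) | C
( q | D ) | C
( q | r ) | C
( q | r ) | C & D
( q | r ) | D & D
( q | r ) | q & D
( q | r ) | q & r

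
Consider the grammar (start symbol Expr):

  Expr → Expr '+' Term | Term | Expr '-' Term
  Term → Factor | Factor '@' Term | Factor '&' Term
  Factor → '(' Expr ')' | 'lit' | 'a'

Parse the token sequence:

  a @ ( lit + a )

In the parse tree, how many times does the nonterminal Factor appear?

4

[Expr [Term [Factor a] @ [Term [Factor ( [Expr [Expr [Term [Factor lit]]] + [Term [Factor a]]] )]]]]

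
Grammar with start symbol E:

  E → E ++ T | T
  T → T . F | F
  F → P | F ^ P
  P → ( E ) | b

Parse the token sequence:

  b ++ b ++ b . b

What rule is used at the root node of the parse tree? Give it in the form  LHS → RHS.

E → E ++ T

[E [E [E [T [F [P b]]]] ++ [T [F [P b]]]] ++ [T [T [F [P b]]] . [F [P b]]]]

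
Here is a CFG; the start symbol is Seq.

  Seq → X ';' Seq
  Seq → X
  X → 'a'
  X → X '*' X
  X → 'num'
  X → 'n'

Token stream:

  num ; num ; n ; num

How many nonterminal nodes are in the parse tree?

[Seq [X num] ; [Seq [X num] ; [Seq [X n] ; [Seq [X num]]]]]

8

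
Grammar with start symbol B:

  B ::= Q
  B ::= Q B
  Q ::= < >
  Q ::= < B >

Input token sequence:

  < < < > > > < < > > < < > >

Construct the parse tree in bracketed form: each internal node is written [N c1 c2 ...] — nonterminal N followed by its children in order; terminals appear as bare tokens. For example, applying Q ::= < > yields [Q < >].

B
Q B
< B > B
< Q > B
< < B > > B
< < Q > > B
< < < > > > B
< < < > > > Q B
< < < > > > < B > B
< < < > > > < Q > B
< < < > > > < < > > B
< < < > > > < < > > Q
< < < > > > < < > > < B >
< < < > > > < < > > < Q >
< < < > > > < < > > < < > >

[B [Q < [B [Q < [B [Q < >]] >]] >] [B [Q < [B [Q < >]] >] [B [Q < [B [Q < >]] >]]]]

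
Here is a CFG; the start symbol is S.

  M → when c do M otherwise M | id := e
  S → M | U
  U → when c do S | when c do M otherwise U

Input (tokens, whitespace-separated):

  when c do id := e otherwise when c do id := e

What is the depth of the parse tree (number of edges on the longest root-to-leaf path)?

5

[S [U when c do [M id := e] otherwise [U when c do [S [M id := e]]]]]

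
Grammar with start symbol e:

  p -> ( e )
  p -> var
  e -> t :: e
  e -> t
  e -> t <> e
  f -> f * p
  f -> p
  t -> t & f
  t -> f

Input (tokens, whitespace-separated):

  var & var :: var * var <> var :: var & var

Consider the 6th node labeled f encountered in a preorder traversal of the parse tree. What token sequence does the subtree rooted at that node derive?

[e [t [t [f [p var]]] & [f [p var]]] :: [e [t [f [f [p var]] * [p var]]] <> [e [t [f [p var]]] :: [e [t [t [f [p var]]] & [f [p var]]]]]]]

var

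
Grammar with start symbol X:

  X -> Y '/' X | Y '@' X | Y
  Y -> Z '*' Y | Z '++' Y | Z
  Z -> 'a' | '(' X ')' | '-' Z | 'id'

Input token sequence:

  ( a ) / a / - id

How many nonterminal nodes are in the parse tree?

[X [Y [Z ( [X [Y [Z a]]] )]] / [X [Y [Z a]] / [X [Y [Z - [Z id]]]]]]

13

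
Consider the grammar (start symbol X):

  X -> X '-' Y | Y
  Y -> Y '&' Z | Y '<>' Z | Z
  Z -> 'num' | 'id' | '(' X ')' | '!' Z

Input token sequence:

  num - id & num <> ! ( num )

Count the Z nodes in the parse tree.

6

[X [X [Y [Z num]]] - [Y [Y [Y [Z id]] & [Z num]] <> [Z ! [Z ( [X [Y [Z num]]] )]]]]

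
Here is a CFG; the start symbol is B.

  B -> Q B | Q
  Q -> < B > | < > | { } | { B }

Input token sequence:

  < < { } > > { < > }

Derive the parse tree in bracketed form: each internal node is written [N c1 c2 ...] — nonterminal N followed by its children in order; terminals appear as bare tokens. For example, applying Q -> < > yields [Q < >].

[B [Q < [B [Q < [B [Q { }]] >]] >] [B [Q { [B [Q < >]] }]]]

B
Q B
< B > B
< Q > B
< < B > > B
< < Q > > B
< < { } > > B
< < { } > > Q
< < { } > > { B }
< < { } > > { Q }
< < { } > > { < > }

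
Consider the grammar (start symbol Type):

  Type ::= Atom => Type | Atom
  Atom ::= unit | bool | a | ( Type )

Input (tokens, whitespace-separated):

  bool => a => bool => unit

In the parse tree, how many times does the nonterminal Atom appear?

4

[Type [Atom bool] => [Type [Atom a] => [Type [Atom bool] => [Type [Atom unit]]]]]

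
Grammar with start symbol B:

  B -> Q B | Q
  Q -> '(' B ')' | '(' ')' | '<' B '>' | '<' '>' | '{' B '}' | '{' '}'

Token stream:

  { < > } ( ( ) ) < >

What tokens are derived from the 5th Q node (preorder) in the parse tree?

< >

[B [Q { [B [Q < >]] }] [B [Q ( [B [Q ( )]] )] [B [Q < >]]]]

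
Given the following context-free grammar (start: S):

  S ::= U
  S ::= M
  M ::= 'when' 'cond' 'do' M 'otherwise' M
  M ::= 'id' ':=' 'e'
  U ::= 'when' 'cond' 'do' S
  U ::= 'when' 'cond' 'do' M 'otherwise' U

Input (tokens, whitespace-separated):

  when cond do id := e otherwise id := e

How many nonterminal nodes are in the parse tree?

4

[S [M when cond do [M id := e] otherwise [M id := e]]]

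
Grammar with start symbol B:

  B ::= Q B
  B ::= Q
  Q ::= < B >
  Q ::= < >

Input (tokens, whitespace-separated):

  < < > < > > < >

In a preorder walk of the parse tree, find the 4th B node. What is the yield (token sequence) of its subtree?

[B [Q < [B [Q < >] [B [Q < >]]] >] [B [Q < >]]]

< >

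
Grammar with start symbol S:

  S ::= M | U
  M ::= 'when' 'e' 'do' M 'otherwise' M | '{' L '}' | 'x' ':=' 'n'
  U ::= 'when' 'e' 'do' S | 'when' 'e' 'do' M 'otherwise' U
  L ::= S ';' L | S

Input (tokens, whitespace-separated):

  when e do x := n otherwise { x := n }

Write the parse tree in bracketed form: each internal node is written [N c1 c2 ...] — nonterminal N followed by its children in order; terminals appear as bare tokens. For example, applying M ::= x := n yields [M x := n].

[S [M when e do [M x := n] otherwise [M { [L [S [M x := n]]] }]]]

S
M
when e do M otherwise M
when e do x := n otherwise M
when e do x := n otherwise { L }
when e do x := n otherwise { S }
when e do x := n otherwise { M }
when e do x := n otherwise { x := n }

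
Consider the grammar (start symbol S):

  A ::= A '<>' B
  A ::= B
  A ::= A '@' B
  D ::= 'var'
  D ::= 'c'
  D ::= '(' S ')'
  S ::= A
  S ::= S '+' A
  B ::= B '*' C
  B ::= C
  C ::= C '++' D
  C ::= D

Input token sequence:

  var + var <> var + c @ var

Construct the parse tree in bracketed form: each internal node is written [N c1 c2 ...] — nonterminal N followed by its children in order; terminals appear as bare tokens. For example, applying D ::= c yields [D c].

S
S + A
S + A + A
A + A + A
B + A + A
C + A + A
D + A + A
var + A + A
var + A <> B + A
var + B <> B + A
var + C <> B + A
var + D <> B + A
var + var <> B + A
var + var <> C + A
var + var <> D + A
var + var <> var + A
var + var <> var + A @ B
var + var <> var + B @ B
var + var <> var + C @ B
var + var <> var + D @ B
var + var <> var + c @ B
var + var <> var + c @ C
var + var <> var + c @ D
var + var <> var + c @ var

[S [S [S [A [B [C [D var]]]]] + [A [A [B [C [D var]]]] <> [B [C [D var]]]]] + [A [A [B [C [D c]]]] @ [B [C [D var]]]]]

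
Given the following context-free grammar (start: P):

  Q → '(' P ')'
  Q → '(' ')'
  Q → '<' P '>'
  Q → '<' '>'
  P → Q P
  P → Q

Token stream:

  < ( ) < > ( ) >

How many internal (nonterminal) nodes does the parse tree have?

[P [Q < [P [Q ( )] [P [Q < >] [P [Q ( )]]]] >]]

8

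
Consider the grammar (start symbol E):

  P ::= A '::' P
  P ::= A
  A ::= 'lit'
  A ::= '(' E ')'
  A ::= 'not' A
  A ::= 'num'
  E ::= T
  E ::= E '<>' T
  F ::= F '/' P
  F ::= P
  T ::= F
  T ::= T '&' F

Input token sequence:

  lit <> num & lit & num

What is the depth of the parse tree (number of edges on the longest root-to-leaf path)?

[E [E [T [F [P [A lit]]]]] <> [T [T [T [F [P [A num]]]] & [F [P [A lit]]]] & [F [P [A num]]]]]

7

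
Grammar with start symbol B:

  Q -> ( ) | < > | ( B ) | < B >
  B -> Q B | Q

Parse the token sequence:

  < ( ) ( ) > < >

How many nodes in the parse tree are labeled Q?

[B [Q < [B [Q ( )] [B [Q ( )]]] >] [B [Q < >]]]

4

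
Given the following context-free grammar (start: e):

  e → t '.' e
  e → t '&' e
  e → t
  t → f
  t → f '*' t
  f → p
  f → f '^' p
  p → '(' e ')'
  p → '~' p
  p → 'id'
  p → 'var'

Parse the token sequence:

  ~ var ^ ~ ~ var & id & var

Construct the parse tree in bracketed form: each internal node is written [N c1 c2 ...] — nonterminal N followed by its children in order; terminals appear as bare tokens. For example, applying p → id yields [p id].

[e [t [f [f [p ~ [p var]]] ^ [p ~ [p ~ [p var]]]]] & [e [t [f [p id]]] & [e [t [f [p var]]]]]]

e
t & e
f & e
f ^ p & e
p ^ p & e
~ p ^ p & e
~ var ^ p & e
~ var ^ ~ p & e
~ var ^ ~ ~ p & e
~ var ^ ~ ~ var & e
~ var ^ ~ ~ var & t & e
~ var ^ ~ ~ var & f & e
~ var ^ ~ ~ var & p & e
~ var ^ ~ ~ var & id & e
~ var ^ ~ ~ var & id & t
~ var ^ ~ ~ var & id & f
~ var ^ ~ ~ var & id & p
~ var ^ ~ ~ var & id & var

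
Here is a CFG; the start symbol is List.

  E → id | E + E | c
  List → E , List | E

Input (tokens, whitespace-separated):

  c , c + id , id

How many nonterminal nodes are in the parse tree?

8

[List [E c] , [List [E [E c] + [E id]] , [List [E id]]]]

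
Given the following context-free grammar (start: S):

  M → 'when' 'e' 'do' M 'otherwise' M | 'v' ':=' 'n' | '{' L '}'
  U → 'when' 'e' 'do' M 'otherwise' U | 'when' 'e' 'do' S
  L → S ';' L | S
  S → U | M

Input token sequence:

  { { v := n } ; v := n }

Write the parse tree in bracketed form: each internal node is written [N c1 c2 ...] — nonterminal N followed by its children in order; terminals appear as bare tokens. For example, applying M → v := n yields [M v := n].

[S [M { [L [S [M { [L [S [M v := n]]] }]] ; [L [S [M v := n]]]] }]]

S
M
{ L }
{ S ; L }
{ M ; L }
{ { L } ; L }
{ { S } ; L }
{ { M } ; L }
{ { v := n } ; L }
{ { v := n } ; S }
{ { v := n } ; M }
{ { v := n } ; v := n }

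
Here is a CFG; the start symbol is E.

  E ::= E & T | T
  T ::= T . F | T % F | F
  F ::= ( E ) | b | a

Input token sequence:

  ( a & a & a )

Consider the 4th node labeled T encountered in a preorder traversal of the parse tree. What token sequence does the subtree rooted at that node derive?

[E [T [F ( [E [E [E [T [F a]]] & [T [F a]]] & [T [F a]]] )]]]

a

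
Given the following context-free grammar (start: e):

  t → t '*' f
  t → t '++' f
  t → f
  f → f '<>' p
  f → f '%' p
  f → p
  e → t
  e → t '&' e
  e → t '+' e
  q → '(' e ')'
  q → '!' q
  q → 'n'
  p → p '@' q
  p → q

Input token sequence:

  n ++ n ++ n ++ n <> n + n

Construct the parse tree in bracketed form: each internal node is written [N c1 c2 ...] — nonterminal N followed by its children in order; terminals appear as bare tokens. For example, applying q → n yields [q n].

[e [t [t [t [t [f [p [q n]]]] ++ [f [p [q n]]]] ++ [f [p [q n]]]] ++ [f [f [p [q n]]] <> [p [q n]]]] + [e [t [f [p [q n]]]]]]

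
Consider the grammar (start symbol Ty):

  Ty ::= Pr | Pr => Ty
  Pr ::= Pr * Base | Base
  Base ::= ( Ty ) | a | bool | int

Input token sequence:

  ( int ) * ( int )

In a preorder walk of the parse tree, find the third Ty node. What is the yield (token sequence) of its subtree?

[Ty [Pr [Pr [Base ( [Ty [Pr [Base int]]] )]] * [Base ( [Ty [Pr [Base int]]] )]]]

int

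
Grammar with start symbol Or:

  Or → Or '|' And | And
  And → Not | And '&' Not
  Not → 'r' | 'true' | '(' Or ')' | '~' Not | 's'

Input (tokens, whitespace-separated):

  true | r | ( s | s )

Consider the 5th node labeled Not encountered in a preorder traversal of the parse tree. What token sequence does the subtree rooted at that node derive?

s

[Or [Or [Or [And [Not true]]] | [And [Not r]]] | [And [Not ( [Or [Or [And [Not s]]] | [And [Not s]]] )]]]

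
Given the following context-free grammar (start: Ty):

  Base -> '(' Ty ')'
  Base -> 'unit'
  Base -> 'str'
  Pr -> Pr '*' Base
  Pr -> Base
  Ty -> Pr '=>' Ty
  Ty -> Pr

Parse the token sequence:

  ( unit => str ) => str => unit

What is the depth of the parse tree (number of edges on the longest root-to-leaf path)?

[Ty [Pr [Base ( [Ty [Pr [Base unit]] => [Ty [Pr [Base str]]]] )]] => [Ty [Pr [Base str]] => [Ty [Pr [Base unit]]]]]

7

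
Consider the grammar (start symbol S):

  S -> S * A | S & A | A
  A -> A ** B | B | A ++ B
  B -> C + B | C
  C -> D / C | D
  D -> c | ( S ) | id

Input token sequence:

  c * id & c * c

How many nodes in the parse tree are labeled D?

4

[S [S [S [S [A [B [C [D c]]]]] * [A [B [C [D id]]]]] & [A [B [C [D c]]]]] * [A [B [C [D c]]]]]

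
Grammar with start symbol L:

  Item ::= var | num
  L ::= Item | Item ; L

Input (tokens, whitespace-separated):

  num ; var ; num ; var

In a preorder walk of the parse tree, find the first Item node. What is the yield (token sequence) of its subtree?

[L [Item num] ; [L [Item var] ; [L [Item num] ; [L [Item var]]]]]

num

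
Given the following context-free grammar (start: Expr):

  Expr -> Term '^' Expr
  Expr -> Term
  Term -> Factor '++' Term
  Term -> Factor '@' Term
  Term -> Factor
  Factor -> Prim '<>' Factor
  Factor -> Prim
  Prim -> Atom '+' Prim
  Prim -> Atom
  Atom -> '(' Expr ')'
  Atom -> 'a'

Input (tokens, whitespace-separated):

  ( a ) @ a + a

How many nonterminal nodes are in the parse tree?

16

[Expr [Term [Factor [Prim [Atom ( [Expr [Term [Factor [Prim [Atom a]]]]] )]]] @ [Term [Factor [Prim [Atom a] + [Prim [Atom a]]]]]]]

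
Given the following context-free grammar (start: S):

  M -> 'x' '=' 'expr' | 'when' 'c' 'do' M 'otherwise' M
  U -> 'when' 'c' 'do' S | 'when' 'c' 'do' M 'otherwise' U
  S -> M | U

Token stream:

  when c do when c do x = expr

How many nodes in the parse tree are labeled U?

2

[S [U when c do [S [U when c do [S [M x = expr]]]]]]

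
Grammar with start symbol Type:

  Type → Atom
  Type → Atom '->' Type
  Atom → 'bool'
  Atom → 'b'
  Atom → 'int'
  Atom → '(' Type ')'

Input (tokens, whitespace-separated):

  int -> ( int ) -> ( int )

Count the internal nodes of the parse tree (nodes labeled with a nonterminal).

10

[Type [Atom int] -> [Type [Atom ( [Type [Atom int]] )] -> [Type [Atom ( [Type [Atom int]] )]]]]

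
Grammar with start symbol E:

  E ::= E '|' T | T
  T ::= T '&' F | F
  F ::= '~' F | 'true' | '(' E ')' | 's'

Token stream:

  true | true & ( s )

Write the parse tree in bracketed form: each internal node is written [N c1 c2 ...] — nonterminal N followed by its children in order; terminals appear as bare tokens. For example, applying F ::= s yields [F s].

[E [E [T [F true]]] | [T [T [F true]] & [F ( [E [T [F s]]] )]]]

E
E | T
T | T
F | T
true | T
true | T & F
true | F & F
true | true & F
true | true & ( E )
true | true & ( T )
true | true & ( F )
true | true & ( s )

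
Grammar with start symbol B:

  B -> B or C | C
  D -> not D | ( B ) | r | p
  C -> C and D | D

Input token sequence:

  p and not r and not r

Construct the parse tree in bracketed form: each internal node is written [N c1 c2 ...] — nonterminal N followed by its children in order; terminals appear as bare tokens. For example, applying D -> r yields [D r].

[B [C [C [C [D p]] and [D not [D r]]] and [D not [D r]]]]

B
C
C and D
C and D and D
D and D and D
p and D and D
p and not D and D
p and not r and D
p and not r and not D
p and not r and not r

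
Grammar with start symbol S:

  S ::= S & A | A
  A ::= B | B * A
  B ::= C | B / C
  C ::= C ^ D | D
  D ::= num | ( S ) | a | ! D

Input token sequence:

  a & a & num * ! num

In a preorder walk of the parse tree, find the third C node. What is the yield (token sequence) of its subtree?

[S [S [S [A [B [C [D a]]]]] & [A [B [C [D a]]]]] & [A [B [C [D num]]] * [A [B [C [D ! [D num]]]]]]]

num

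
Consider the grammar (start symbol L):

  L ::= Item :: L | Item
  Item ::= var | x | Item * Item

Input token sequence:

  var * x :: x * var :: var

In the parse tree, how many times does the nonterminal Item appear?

7

[L [Item [Item var] * [Item x]] :: [L [Item [Item x] * [Item var]] :: [L [Item var]]]]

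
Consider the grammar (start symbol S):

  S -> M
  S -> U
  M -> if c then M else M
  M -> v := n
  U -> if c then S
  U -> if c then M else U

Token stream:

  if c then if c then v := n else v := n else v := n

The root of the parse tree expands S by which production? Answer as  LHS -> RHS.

S -> M

[S [M if c then [M if c then [M v := n] else [M v := n]] else [M v := n]]]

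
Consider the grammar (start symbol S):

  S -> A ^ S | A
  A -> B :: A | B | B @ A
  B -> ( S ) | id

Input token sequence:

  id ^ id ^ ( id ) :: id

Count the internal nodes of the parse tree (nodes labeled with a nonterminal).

[S [A [B id]] ^ [S [A [B id]] ^ [S [A [B ( [S [A [B id]]] )] :: [A [B id]]]]]]

14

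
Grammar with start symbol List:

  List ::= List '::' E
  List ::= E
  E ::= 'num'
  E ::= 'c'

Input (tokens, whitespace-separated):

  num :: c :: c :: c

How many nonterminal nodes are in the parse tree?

[List [List [List [List [E num]] :: [E c]] :: [E c]] :: [E c]]

8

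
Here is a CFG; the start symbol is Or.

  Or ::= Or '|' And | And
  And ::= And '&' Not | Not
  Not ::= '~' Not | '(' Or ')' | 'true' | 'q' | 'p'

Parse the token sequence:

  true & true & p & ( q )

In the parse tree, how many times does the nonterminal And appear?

5

[Or [And [And [And [And [Not true]] & [Not true]] & [Not p]] & [Not ( [Or [And [Not q]]] )]]]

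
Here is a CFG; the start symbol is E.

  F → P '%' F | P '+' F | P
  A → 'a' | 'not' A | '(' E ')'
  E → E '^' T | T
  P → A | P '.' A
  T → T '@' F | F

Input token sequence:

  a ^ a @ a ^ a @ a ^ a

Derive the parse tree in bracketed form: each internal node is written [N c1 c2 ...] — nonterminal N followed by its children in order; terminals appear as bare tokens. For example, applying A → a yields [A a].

[E [E [E [E [T [F [P [A a]]]]] ^ [T [T [F [P [A a]]]] @ [F [P [A a]]]]] ^ [T [T [F [P [A a]]]] @ [F [P [A a]]]]] ^ [T [F [P [A a]]]]]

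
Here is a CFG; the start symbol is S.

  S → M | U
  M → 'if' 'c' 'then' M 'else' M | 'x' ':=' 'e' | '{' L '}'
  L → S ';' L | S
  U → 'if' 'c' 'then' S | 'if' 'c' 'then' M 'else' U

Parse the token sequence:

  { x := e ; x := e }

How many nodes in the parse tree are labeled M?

[S [M { [L [S [M x := e]] ; [L [S [M x := e]]]] }]]

3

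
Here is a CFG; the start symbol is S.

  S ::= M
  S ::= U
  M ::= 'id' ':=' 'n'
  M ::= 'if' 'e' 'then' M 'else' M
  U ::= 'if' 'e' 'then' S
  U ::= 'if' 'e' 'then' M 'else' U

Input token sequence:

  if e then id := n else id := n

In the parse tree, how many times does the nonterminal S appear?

[S [M if e then [M id := n] else [M id := n]]]

1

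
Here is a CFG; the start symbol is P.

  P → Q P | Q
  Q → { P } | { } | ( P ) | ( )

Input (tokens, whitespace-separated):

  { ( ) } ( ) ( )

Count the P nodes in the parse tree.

4

[P [Q { [P [Q ( )]] }] [P [Q ( )] [P [Q ( )]]]]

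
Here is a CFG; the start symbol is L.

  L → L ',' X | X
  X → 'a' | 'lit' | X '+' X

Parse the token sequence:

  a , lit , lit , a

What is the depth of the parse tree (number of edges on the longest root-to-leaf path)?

5

[L [L [L [L [X a]] , [X lit]] , [X lit]] , [X a]]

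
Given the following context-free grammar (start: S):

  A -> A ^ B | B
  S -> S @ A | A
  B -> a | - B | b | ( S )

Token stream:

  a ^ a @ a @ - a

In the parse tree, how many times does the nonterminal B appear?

5

[S [S [S [A [A [B a]] ^ [B a]]] @ [A [B a]]] @ [A [B - [B a]]]]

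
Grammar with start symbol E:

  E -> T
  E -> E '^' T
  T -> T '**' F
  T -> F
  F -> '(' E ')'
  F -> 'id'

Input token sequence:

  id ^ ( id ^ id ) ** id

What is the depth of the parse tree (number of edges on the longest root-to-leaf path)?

8

[E [E [T [F id]]] ^ [T [T [F ( [E [E [T [F id]]] ^ [T [F id]]] )]] ** [F id]]]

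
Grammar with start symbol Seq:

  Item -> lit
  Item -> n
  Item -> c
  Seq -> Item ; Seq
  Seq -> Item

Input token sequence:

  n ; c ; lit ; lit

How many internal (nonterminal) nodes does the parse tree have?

8

[Seq [Item n] ; [Seq [Item c] ; [Seq [Item lit] ; [Seq [Item lit]]]]]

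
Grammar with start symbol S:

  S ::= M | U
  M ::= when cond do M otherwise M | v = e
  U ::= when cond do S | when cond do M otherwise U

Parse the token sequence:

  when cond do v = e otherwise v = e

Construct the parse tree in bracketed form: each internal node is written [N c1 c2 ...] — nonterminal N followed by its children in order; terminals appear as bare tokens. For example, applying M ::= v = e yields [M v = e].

S
M
when cond do M otherwise M
when cond do v = e otherwise M
when cond do v = e otherwise v = e

[S [M when cond do [M v = e] otherwise [M v = e]]]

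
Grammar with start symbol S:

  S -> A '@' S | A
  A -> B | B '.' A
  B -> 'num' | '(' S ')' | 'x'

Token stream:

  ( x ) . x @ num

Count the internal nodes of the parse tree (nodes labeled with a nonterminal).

11

[S [A [B ( [S [A [B x]]] )] . [A [B x]]] @ [S [A [B num]]]]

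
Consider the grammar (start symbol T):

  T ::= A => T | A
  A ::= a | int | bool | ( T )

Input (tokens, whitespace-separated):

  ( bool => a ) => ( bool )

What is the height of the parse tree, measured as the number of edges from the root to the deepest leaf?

[T [A ( [T [A bool] => [T [A a]]] )] => [T [A ( [T [A bool]] )]]]

5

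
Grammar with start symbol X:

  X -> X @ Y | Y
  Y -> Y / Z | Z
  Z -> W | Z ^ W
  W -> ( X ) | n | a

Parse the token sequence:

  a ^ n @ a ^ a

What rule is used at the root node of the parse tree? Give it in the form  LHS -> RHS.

X -> X @ Y

[X [X [Y [Z [Z [W a]] ^ [W n]]]] @ [Y [Z [Z [W a]] ^ [W a]]]]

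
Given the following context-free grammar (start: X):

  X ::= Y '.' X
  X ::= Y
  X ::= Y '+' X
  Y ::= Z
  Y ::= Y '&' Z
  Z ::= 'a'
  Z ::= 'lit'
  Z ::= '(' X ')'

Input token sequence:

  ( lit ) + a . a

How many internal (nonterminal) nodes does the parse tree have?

[X [Y [Z ( [X [Y [Z lit]]] )]] + [X [Y [Z a]] . [X [Y [Z a]]]]]

12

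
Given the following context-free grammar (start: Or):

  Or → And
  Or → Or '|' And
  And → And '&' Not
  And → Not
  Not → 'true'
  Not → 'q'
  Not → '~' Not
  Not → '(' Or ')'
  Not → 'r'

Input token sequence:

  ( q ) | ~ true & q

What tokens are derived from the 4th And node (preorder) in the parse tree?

[Or [Or [And [Not ( [Or [And [Not q]]] )]]] | [And [And [Not ~ [Not true]]] & [Not q]]]

~ true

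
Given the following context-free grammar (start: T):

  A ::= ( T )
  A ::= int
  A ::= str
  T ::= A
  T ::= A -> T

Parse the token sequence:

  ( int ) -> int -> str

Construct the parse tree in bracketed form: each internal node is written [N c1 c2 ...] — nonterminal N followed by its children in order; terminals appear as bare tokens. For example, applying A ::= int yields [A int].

[T [A ( [T [A int]] )] -> [T [A int] -> [T [A str]]]]

T
A -> T
( T ) -> T
( A ) -> T
( int ) -> T
( int ) -> A -> T
( int ) -> int -> T
( int ) -> int -> A
( int ) -> int -> str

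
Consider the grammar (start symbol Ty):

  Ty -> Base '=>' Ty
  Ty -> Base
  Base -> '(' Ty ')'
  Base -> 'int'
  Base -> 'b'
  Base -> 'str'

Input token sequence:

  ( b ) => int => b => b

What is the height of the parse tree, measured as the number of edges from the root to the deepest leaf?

5

[Ty [Base ( [Ty [Base b]] )] => [Ty [Base int] => [Ty [Base b] => [Ty [Base b]]]]]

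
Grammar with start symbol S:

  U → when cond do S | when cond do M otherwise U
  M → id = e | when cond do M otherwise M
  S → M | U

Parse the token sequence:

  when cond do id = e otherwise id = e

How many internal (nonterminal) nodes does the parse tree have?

[S [M when cond do [M id = e] otherwise [M id = e]]]

4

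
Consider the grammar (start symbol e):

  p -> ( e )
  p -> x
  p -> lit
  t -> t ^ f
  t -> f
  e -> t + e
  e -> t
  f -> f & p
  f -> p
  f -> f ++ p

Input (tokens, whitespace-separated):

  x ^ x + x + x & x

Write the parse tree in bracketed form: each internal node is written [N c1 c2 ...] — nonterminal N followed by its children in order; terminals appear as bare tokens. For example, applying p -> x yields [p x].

e
t + e
t ^ f + e
f ^ f + e
p ^ f + e
x ^ f + e
x ^ p + e
x ^ x + e
x ^ x + t + e
x ^ x + f + e
x ^ x + p + e
x ^ x + x + e
x ^ x + x + t
x ^ x + x + f
x ^ x + x + f & p
x ^ x + x + p & p
x ^ x + x + x & p
x ^ x + x + x & x

[e [t [t [f [p x]]] ^ [f [p x]]] + [e [t [f [p x]]] + [e [t [f [f [p x]] & [p x]]]]]]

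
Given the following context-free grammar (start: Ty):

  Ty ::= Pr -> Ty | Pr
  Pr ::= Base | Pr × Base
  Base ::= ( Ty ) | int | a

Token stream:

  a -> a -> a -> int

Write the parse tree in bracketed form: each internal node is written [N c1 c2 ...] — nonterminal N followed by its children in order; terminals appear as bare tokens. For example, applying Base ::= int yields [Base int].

Ty
Pr -> Ty
Base -> Ty
a -> Ty
a -> Pr -> Ty
a -> Base -> Ty
a -> a -> Ty
a -> a -> Pr -> Ty
a -> a -> Base -> Ty
a -> a -> a -> Ty
a -> a -> a -> Pr
a -> a -> a -> Base
a -> a -> a -> int

[Ty [Pr [Base a]] -> [Ty [Pr [Base a]] -> [Ty [Pr [Base a]] -> [Ty [Pr [Base int]]]]]]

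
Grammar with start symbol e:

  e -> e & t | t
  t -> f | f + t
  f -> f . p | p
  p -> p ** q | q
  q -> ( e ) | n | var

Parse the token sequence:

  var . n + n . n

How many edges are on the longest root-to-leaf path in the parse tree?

7

[e [t [f [f [p [q var]]] . [p [q n]]] + [t [f [f [p [q n]]] . [p [q n]]]]]]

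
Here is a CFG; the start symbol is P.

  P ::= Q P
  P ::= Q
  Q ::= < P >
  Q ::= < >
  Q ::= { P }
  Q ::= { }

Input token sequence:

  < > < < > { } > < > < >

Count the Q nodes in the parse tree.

[P [Q < >] [P [Q < [P [Q < >] [P [Q { }]]] >] [P [Q < >] [P [Q < >]]]]]

6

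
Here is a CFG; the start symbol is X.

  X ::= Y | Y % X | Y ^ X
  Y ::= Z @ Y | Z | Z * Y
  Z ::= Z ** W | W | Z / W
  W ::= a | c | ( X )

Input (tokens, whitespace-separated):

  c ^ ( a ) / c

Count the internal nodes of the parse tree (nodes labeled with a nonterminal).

14

[X [Y [Z [W c]]] ^ [X [Y [Z [Z [W ( [X [Y [Z [W a]]]] )]] / [W c]]]]]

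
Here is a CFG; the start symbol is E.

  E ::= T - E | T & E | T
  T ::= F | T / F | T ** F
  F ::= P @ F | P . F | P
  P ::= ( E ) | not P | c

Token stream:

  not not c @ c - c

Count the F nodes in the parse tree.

[E [T [F [P not [P not [P c]]] @ [F [P c]]]] - [E [T [F [P c]]]]]

3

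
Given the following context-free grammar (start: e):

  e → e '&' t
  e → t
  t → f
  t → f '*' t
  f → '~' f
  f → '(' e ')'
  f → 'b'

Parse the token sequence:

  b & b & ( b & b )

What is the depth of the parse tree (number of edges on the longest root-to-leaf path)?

7

[e [e [e [t [f b]]] & [t [f b]]] & [t [f ( [e [e [t [f b]]] & [t [f b]]] )]]]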